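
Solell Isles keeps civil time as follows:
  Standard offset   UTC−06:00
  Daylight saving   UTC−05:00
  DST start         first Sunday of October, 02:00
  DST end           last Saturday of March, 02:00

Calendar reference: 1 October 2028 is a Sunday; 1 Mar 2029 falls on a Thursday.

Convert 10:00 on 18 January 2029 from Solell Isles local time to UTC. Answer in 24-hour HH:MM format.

15:00

1 October 2028 is a Sunday, so the first Sunday is October 1.
1 March 2029 is a Thursday, so Saturdays fall on 3, 10, 17, 24, 31; the last is March 31.
Daylight saving runs 1 October 2028 – 31 March 2029; 18 January 2029 is inside that window, so Solell Isles is at UTC−05:00.
10:00 local + 5h = 15:00 UTC.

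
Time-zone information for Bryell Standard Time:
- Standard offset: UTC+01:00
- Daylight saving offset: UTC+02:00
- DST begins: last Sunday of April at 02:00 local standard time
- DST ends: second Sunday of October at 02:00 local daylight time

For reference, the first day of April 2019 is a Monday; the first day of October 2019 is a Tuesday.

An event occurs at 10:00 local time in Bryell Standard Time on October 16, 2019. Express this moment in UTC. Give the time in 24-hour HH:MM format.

1 April 2019 is a Monday, so Sundays fall on 7, 14, 21, 28; the last is April 28.
1 October 2019 is a Tuesday, so the first Sunday is October 6 and the second is October 13.
October 16, 2019 is outside the daylight-saving period (28 April – 13 October), so Bryell Standard Time is on standard time, UTC+01:00.
10:00 local − 1h = 09:00 UTC.

09:00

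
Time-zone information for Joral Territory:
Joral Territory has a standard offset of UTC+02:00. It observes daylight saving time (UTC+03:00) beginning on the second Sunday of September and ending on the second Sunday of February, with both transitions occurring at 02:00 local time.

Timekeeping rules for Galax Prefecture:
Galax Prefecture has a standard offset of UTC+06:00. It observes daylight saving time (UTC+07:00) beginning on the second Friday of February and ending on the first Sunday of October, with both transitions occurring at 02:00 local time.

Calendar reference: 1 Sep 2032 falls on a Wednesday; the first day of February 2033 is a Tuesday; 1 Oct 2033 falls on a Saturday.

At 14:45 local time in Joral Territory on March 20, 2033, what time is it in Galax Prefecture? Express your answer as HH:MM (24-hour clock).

19:45

1 September 2032 is a Wednesday, so the first Sunday is September 5 and the second is September 12.
1 February 2033 is a Tuesday, so the first Sunday is February 6 and the second is February 13.
Daylight saving runs 12 September 2032 – 13 February 2033; March 20, 2033 is outside that window, so Joral Territory is on standard time at UTC+02:00.
14:45 Joral Territory − 2h = 12:45 UTC.
1 February 2033 is a Tuesday, so the first Friday is February 4 and the second is February 11.
1 October 2033 is a Saturday, so the first Sunday is October 2.
At the standard offset (UTC+06:00), 12:45 UTC + 6h = 18:45 Galax Prefecture standard time.
The standard-time date in Galax Prefecture, March 20, 2033, falls between 11 February and 2 October, so daylight saving is in effect and Galax Prefecture is at UTC+07:00.
12:45 UTC + 7h = 19:45 Galax Prefecture.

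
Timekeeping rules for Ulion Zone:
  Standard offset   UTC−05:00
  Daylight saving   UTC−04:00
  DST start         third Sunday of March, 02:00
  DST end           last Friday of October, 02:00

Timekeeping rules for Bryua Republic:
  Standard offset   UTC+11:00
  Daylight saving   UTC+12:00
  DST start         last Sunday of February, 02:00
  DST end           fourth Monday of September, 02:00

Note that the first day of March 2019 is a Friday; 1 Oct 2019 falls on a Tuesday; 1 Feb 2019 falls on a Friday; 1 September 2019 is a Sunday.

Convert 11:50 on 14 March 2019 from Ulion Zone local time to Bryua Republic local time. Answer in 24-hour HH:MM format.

1 March 2019 is a Friday, so the first Sunday is March 3 and the third is March 17.
1 October 2019 is a Tuesday, so Fridays fall on 4, 11, 18, 25; the last is October 25.
14 March 2019 is outside the daylight-saving period (17 March – 25 October), so Ulion Zone is on standard time, UTC−05:00.
11:50 Ulion Zone + 5h = 16:50 UTC.
1 February 2019 is a Friday, so Sundays fall on 3, 10, 17, 24; the last is February 24.
1 September 2019 is a Sunday, so the first Monday is September 2 and the fourth is September 23.
At the standard offset (UTC+11:00), 16:50 UTC + 11h = 03:50 Bryua Republic standard time (rolling into the next day, 15 March 2019).
Daylight saving runs 24 February – 23 September; the standard-time date in Bryua Republic, 15 March 2019, is inside that window, so Bryua Republic is at UTC+12:00.
16:50 UTC + 12h = 04:50 Bryua Republic (rolling into the next day, 15 March 2019).

04:50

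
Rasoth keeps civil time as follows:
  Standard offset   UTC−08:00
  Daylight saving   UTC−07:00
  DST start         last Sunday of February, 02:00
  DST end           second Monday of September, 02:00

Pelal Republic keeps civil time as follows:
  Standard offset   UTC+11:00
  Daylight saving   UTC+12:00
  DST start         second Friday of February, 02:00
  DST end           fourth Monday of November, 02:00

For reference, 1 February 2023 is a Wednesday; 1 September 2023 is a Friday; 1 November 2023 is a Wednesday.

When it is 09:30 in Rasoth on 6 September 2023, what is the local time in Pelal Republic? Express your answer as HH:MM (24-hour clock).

04:30

1 February 2023 is a Wednesday, so Sundays fall on 5, 12, 19, 26; the last is February 26.
1 September 2023 is a Friday, so the first Monday is September 4 and the second is September 11.
6 September 2023 falls between 26 February and 11 September, so daylight saving is in effect and Rasoth is at UTC−07:00.
09:30 Rasoth + 7h = 16:30 UTC.
1 February 2023 is a Wednesday, so the first Friday is February 3 and the second is February 10.
1 November 2023 is a Wednesday, so the first Monday is November 6 and the fourth is November 27.
At the standard offset (UTC+11:00), 16:30 UTC + 11h = 03:30 Pelal Republic standard time (rolling into the next day, 7 September 2023).
The standard-time date in Pelal Republic, 7 September 2023, lies within the daylight-saving period (10 February – 27 November), so Pelal Republic is on daylight time, UTC+12:00.
16:30 UTC + 12h = 04:30 Pelal Republic (rolling into the next day, 7 September 2023).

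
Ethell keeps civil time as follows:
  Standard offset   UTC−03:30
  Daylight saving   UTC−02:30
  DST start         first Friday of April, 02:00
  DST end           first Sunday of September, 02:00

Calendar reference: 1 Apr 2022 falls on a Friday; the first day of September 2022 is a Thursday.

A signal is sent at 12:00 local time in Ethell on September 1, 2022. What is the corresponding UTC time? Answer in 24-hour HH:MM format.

14:30

1 April 2022 is a Friday, so the first Friday is April 1.
1 September 2022 is a Thursday, so the first Sunday is September 4.
Daylight saving runs 1 April – 4 September; September 1, 2022 is inside that window, so Ethell is at UTC−02:30.
12:00 local + 2h30m = 14:30 UTC.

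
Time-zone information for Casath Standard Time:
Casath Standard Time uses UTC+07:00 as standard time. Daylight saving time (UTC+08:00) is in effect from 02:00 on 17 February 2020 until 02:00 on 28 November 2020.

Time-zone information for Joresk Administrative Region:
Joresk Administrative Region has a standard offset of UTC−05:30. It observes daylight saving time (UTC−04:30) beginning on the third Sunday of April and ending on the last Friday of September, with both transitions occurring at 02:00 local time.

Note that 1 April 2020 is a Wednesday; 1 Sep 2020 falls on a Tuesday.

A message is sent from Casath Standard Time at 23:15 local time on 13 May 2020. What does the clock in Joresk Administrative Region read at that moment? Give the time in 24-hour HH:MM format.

13 May 2020 lies within the daylight-saving period (17 February – 28 November), so Casath Standard Time is on daylight time, UTC+08:00.
23:15 Casath Standard Time − 8h = 15:15 UTC.
1 April 2020 is a Wednesday, so the first Sunday is April 5 and the third is April 19.
1 September 2020 is a Tuesday, so Fridays fall on 4, 11, 18, 25; the last is September 25.
At the standard offset (UTC−05:30), 15:15 UTC − 5h30m = 09:45 Joresk Administrative Region standard time.
The standard-time date in Joresk Administrative Region, 13 May 2020, falls between 19 April and 25 September, so daylight saving is in effect and Joresk Administrative Region is at UTC−04:30.
15:15 UTC − 4h30m = 10:45 Joresk Administrative Region.

10:45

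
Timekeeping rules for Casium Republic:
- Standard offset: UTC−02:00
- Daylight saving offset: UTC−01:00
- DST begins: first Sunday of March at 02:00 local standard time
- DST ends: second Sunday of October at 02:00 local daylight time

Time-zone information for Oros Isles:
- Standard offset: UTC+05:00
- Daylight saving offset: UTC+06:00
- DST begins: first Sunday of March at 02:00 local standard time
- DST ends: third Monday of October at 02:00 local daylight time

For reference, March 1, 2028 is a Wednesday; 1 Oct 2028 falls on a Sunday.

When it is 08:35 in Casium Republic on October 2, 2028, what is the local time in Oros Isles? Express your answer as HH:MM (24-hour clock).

15:35

1 March 2028 is a Wednesday, so the first Sunday is March 5.
1 October 2028 is a Sunday, so the first Sunday is October 1 and the second is October 8.
Daylight saving runs 5 March – 8 October; October 2, 2028 is inside that window, so Casium Republic is at UTC−01:00.
08:35 Casium Republic + 1h = 09:35 UTC.
1 March 2028 is a Wednesday, so the first Sunday is March 5.
1 October 2028 is a Sunday, so the first Monday is October 2 and the third is October 16.
At the standard offset (UTC+05:00), 09:35 UTC + 5h = 14:35 Oros Isles standard time.
The standard-time date in Oros Isles, October 2, 2028, lies within the daylight-saving period (5 March – 16 October), so Oros Isles is on daylight time, UTC+06:00.
09:35 UTC + 6h = 15:35 Oros Isles.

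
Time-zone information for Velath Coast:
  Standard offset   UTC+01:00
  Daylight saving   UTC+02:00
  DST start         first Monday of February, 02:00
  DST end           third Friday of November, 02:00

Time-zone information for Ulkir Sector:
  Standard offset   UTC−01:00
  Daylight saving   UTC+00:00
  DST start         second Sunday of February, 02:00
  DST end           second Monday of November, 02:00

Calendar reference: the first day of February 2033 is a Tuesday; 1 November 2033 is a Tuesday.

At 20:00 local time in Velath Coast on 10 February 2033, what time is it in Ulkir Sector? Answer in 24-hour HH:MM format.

17:00

1 February 2033 is a Tuesday, so the first Monday is February 7.
1 November 2033 is a Tuesday, so the first Friday is November 4 and the third is November 18.
10 February 2033 falls between 7 February and 18 November, so daylight saving is in effect and Velath Coast is at UTC+02:00.
20:00 Velath Coast − 2h = 18:00 UTC.
1 February 2033 is a Tuesday, so the first Sunday is February 6 and the second is February 13.
1 November 2033 is a Tuesday, so the first Monday is November 7 and the second is November 14.
At the standard offset (UTC−01:00), 18:00 UTC − 1h = 17:00 Ulkir Sector standard time.
The standard-time date in Ulkir Sector, 10 February 2033, is outside the daylight-saving period (13 February – 14 November), so Ulkir Sector is on standard time, UTC−01:00.
18:00 UTC − 1h = 17:00 Ulkir Sector.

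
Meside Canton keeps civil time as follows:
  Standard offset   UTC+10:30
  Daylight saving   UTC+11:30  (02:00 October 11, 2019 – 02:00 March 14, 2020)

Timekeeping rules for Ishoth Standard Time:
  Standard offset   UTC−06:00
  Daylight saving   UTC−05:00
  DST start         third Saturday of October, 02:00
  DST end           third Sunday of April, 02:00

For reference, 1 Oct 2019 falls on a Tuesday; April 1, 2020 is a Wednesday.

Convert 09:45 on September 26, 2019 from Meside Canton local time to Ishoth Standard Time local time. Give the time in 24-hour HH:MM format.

September 26, 2019 does not fall between 11 October 2019 and 14 March 2020, so daylight saving is not in effect and Meside Canton is at UTC+10:30.
09:45 Meside Canton − 10h30m = 23:15 UTC (rolling into the previous day, 25 September 2019).
1 October 2019 is a Tuesday, so the first Saturday is October 5 and the third is October 19.
1 April 2020 is a Wednesday, so the first Sunday is April 5 and the third is April 19.
At the standard offset (UTC−06:00), 23:15 UTC − 6h = 17:15 Ishoth Standard Time standard time.
The standard-time date in Ishoth Standard Time, September 25, 2019, is outside the daylight-saving period (19 October 2019 – 19 April 2020), so Ishoth Standard Time is on standard time, UTC−06:00.
23:15 UTC − 6h = 17:15 Ishoth Standard Time.

17:15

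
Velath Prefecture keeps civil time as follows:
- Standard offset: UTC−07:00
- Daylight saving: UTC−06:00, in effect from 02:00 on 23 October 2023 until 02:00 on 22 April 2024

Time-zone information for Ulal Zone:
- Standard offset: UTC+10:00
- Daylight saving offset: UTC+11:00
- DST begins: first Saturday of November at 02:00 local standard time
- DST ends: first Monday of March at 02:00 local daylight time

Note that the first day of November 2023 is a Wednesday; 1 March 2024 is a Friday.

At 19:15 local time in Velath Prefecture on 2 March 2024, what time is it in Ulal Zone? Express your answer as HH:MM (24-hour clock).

2 March 2024 falls between 23 October 2023 and 22 April 2024, so daylight saving is in effect and Velath Prefecture is at UTC−06:00.
19:15 Velath Prefecture + 6h = 01:15 UTC (rolling into the next day, 3 March 2024).
1 November 2023 is a Wednesday, so the first Saturday is November 4.
1 March 2024 is a Friday, so the first Monday is March 4.
At the standard offset (UTC+10:00), 01:15 UTC + 10h = 11:15 Ulal Zone standard time.
The standard-time date in Ulal Zone, 3 March 2024, falls between 4 November 2023 and 4 March 2024, so daylight saving is in effect and Ulal Zone is at UTC+11:00.
01:15 UTC + 11h = 12:15 Ulal Zone.

12:15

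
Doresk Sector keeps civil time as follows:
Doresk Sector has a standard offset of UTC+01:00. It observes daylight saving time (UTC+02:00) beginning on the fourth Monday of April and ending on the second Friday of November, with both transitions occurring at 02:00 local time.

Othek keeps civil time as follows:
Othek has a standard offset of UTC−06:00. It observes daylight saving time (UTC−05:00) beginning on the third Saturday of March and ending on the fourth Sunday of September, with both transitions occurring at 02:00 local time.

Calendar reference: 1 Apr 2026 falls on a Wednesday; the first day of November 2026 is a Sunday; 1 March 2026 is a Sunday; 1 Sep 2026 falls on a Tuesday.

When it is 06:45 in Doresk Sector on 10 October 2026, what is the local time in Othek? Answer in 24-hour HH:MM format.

1 April 2026 is a Wednesday, so the first Monday is April 6 and the fourth is April 27.
1 November 2026 is a Sunday, so the first Friday is November 6 and the second is November 13.
10 October 2026 falls between 27 April and 13 November, so daylight saving is in effect and Doresk Sector is at UTC+02:00.
06:45 Doresk Sector − 2h = 04:45 UTC.
1 March 2026 is a Sunday, so the first Saturday is March 7 and the third is March 21.
1 September 2026 is a Tuesday, so the first Sunday is September 6 and the fourth is September 27.
At the standard offset (UTC−06:00), 04:45 UTC − 6h = 22:45 Othek standard time (rolling into the previous day, 9 October 2026).
The standard-time date in Othek, 9 October 2026, does not fall between 21 March and 27 September, so daylight saving is not in effect and Othek is at UTC−06:00.
04:45 UTC − 6h = 22:45 Othek (rolling into the previous day, 9 October 2026).

22:45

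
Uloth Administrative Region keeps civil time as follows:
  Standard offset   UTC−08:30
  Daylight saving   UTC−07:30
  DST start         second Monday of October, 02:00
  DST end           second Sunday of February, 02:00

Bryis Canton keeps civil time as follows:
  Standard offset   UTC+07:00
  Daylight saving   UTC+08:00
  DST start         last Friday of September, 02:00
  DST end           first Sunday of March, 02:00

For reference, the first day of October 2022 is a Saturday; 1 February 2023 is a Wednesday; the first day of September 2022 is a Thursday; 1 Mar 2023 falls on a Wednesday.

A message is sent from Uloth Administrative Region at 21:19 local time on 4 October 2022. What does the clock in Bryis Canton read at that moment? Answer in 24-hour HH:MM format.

13:49

1 October 2022 is a Saturday, so the first Monday is October 3 and the second is October 10.
1 February 2023 is a Wednesday, so the first Sunday is February 5 and the second is February 12.
4 October 2022 is outside the daylight-saving period (10 October 2022 – 12 February 2023), so Uloth Administrative Region is on standard time, UTC−08:30.
21:19 Uloth Administrative Region + 8h30m = 05:49 UTC (rolling into the next day, 5 October 2022).
1 September 2022 is a Thursday, so Fridays fall on 2, 9, 16, 23, 30; the last is September 30.
1 March 2023 is a Wednesday, so the first Sunday is March 5.
At the standard offset (UTC+07:00), 05:49 UTC + 7h = 12:49 Bryis Canton standard time.
The standard-time date in Bryis Canton, 5 October 2022, lies within the daylight-saving period (30 September 2022 – 5 March 2023), so Bryis Canton is on daylight time, UTC+08:00.
05:49 UTC + 8h = 13:49 Bryis Canton.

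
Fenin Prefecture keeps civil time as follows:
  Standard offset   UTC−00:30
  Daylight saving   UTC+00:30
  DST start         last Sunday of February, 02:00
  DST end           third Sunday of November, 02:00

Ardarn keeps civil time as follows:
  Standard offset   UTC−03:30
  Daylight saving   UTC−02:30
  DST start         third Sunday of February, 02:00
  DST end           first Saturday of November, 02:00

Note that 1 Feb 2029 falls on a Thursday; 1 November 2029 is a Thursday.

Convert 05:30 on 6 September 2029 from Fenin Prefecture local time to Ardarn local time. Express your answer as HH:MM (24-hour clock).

1 February 2029 is a Thursday, so Sundays fall on 4, 11, 18, 25; the last is February 25.
1 November 2029 is a Thursday, so the first Sunday is November 4 and the third is November 18.
Daylight saving runs 25 February – 18 November; 6 September 2029 is inside that window, so Fenin Prefecture is at UTC+00:30.
05:30 Fenin Prefecture − 0h30m = 05:00 UTC.
1 February 2029 is a Thursday, so the first Sunday is February 4 and the third is February 18.
1 November 2029 is a Thursday, so the first Saturday is November 3.
At the standard offset (UTC−03:30), 05:00 UTC − 3h30m = 01:30 Ardarn standard time.
The standard-time date in Ardarn, 6 September 2029, falls between 18 February and 3 November, so daylight saving is in effect and Ardarn is at UTC−02:30.
05:00 UTC − 2h30m = 02:30 Ardarn.

02:30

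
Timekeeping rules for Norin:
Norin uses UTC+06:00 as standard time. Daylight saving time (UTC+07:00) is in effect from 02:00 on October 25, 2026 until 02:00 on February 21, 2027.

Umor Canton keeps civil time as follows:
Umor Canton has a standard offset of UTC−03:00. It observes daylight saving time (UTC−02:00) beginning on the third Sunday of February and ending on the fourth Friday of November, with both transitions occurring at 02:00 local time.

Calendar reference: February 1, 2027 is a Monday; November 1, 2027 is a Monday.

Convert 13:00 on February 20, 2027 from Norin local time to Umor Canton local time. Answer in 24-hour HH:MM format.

February 20, 2027 lies within the daylight-saving period (25 October 2026 – 21 February 2027), so Norin is on daylight time, UTC+07:00.
13:00 Norin − 7h = 06:00 UTC.
1 February 2027 is a Monday, so the first Sunday is February 7 and the third is February 21.
1 November 2027 is a Monday, so the first Friday is November 5 and the fourth is November 26.
At the standard offset (UTC−03:00), 06:00 UTC − 3h = 03:00 Umor Canton standard time.
Daylight saving runs 21 February – 26 November; the standard-time date in Umor Canton, February 20, 2027, is outside that window, so Umor Canton is on standard time at UTC−03:00.
06:00 UTC − 3h = 03:00 Umor Canton.

03:00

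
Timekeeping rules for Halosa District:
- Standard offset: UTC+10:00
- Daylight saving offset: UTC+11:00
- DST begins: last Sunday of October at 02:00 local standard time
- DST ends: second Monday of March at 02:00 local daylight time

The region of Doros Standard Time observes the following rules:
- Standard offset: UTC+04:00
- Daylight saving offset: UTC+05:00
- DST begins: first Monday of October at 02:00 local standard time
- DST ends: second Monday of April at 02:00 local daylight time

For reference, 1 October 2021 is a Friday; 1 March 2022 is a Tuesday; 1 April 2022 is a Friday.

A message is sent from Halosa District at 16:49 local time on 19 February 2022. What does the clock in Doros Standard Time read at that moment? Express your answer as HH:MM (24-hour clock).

1 October 2021 is a Friday, so Sundays fall on 3, 10, 17, 24, 31; the last is October 31.
1 March 2022 is a Tuesday, so the first Monday is March 7 and the second is March 14.
Daylight saving runs 31 October 2021 – 14 March 2022; 19 February 2022 is inside that window, so Halosa District is at UTC+11:00.
16:49 Halosa District − 11h = 05:49 UTC.
1 October 2021 is a Friday, so the first Monday is October 4.
1 April 2022 is a Friday, so the first Monday is April 4 and the second is April 11.
At the standard offset (UTC+04:00), 05:49 UTC + 4h = 09:49 Doros Standard Time standard time.
Daylight saving runs 4 October 2021 – 11 April 2022; the standard-time date in Doros Standard Time, 19 February 2022, is inside that window, so Doros Standard Time is at UTC+05:00.
05:49 UTC + 5h = 10:49 Doros Standard Time.

10:49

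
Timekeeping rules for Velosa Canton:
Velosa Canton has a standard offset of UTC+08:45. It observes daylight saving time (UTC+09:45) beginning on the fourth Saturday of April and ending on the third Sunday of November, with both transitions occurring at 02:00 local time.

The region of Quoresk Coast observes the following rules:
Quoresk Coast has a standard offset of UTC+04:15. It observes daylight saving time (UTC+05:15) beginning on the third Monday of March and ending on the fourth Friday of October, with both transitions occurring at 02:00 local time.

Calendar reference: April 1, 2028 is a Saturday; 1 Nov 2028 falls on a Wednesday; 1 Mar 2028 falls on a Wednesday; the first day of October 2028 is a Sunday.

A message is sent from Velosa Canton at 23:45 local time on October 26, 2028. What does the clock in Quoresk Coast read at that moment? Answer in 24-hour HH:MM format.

1 April 2028 is a Saturday, so the first Saturday is April 1 and the fourth is April 22.
1 November 2028 is a Wednesday, so the first Sunday is November 5 and the third is November 19.
October 26, 2028 falls between 22 April and 19 November, so daylight saving is in effect and Velosa Canton is at UTC+09:45.
23:45 Velosa Canton − 9h45m = 14:00 UTC.
1 March 2028 is a Wednesday, so the first Monday is March 6 and the third is March 20.
1 October 2028 is a Sunday, so the first Friday is October 6 and the fourth is October 27.
At the standard offset (UTC+04:15), 14:00 UTC + 4h15m = 18:15 Quoresk Coast standard time.
The standard-time date in Quoresk Coast, October 26, 2028, falls between 20 March and 27 October, so daylight saving is in effect and Quoresk Coast is at UTC+05:15.
14:00 UTC + 5h15m = 19:15 Quoresk Coast.

19:15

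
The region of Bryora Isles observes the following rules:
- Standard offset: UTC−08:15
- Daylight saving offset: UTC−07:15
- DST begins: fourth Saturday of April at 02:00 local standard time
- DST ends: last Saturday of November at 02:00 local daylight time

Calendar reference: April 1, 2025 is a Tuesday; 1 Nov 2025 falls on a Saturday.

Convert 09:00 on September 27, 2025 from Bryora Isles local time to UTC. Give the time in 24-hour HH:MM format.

16:15

1 April 2025 is a Tuesday, so the first Saturday is April 5 and the fourth is April 26.
1 November 2025 is a Saturday, so Saturdays fall on 1, 8, 15, 22, 29; the last is November 29.
September 27, 2025 lies within the daylight-saving period (26 April – 29 November), so Bryora Isles is on daylight time, UTC−07:15.
09:00 local + 7h15m = 16:15 UTC.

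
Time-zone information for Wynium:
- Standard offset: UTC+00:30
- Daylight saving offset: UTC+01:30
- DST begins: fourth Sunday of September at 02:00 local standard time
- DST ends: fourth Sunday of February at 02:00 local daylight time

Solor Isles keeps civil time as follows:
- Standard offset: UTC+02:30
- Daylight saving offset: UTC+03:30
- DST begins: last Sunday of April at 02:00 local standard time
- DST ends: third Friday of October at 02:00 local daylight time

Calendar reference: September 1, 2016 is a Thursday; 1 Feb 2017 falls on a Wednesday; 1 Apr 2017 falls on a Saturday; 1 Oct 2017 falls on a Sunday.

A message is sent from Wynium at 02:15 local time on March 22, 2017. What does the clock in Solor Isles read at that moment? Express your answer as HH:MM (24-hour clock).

1 September 2016 is a Thursday, so the first Sunday is September 4 and the fourth is September 25.
1 February 2017 is a Wednesday, so the first Sunday is February 5 and the fourth is February 26.
March 22, 2017 is outside the daylight-saving period (25 September 2016 – 26 February 2017), so Wynium is on standard time, UTC+00:30.
02:15 Wynium − 0h30m = 01:45 UTC.
1 April 2017 is a Saturday, so Sundays fall on 2, 9, 16, 23, 30; the last is April 30.
1 October 2017 is a Sunday, so the first Friday is October 6 and the third is October 20.
At the standard offset (UTC+02:30), 01:45 UTC + 2h30m = 04:15 Solor Isles standard time.
The standard-time date in Solor Isles, March 22, 2017, does not fall between 30 April and 20 October, so daylight saving is not in effect and Solor Isles is at UTC+02:30.
01:45 UTC + 2h30m = 04:15 Solor Isles.

04:15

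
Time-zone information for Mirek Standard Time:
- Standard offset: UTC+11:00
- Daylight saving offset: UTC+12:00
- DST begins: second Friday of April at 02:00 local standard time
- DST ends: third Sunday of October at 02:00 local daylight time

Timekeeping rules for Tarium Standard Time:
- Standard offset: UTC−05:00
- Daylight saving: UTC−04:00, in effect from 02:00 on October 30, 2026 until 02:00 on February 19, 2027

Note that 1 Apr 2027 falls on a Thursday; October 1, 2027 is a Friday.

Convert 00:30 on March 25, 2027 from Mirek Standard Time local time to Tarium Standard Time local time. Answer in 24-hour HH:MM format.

1 April 2027 is a Thursday, so the first Friday is April 2 and the second is April 9.
1 October 2027 is a Friday, so the first Sunday is October 3 and the third is October 17.
March 25, 2027 is outside the daylight-saving period (9 April – 17 October), so Mirek Standard Time is on standard time, UTC+11:00.
00:30 Mirek Standard Time − 11h = 13:30 UTC (rolling into the previous day, 24 March 2027).
At the standard offset (UTC−05:00), 13:30 UTC − 5h = 08:30 Tarium Standard Time standard time.
Daylight saving runs 30 October 2026 – 19 February 2027; the standard-time date in Tarium Standard Time, March 24, 2027, is outside that window, so Tarium Standard Time is on standard time at UTC−05:00.
13:30 UTC − 5h = 08:30 Tarium Standard Time.

08:30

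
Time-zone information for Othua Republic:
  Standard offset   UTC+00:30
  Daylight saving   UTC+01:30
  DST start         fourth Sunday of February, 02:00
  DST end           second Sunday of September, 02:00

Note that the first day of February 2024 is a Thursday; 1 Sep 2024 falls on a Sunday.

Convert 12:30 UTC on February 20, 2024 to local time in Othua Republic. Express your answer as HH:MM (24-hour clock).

1 February 2024 is a Thursday, so the first Sunday is February 4 and the fourth is February 25.
1 September 2024 is a Sunday, so the first Sunday is September 1 and the second is September 8.
At the standard offset (UTC+00:30), 12:30 UTC + 0h30m = 13:00 Othua Republic standard time.
Daylight saving runs 25 February – 8 September; the standard-time date in Othua Republic, February 20, 2024, is outside that window, so Othua Republic is on standard time at UTC+00:30.
12:30 UTC + 0h30m = 13:00 local.

13:00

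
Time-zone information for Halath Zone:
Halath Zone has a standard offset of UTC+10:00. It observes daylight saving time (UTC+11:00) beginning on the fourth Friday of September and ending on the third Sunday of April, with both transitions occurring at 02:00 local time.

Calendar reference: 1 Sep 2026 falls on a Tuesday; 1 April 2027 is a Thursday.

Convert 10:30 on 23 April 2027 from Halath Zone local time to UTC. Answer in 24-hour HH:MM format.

00:30

1 September 2026 is a Tuesday, so the first Friday is September 4 and the fourth is September 25.
1 April 2027 is a Thursday, so the first Sunday is April 4 and the third is April 18.
23 April 2027 is outside the daylight-saving period (25 September 2026 – 18 April 2027), so Halath Zone is on standard time, UTC+10:00.
10:30 local − 10h = 00:30 UTC.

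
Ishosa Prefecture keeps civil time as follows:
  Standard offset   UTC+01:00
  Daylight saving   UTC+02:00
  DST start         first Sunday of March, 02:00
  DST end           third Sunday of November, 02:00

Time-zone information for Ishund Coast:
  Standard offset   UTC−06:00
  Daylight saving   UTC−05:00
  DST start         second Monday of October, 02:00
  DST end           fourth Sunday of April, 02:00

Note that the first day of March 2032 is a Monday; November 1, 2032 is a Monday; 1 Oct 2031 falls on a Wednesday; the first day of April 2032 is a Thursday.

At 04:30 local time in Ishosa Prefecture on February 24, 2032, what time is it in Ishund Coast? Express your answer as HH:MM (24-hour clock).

1 March 2032 is a Monday, so the first Sunday is March 7.
1 November 2032 is a Monday, so the first Sunday is November 7 and the third is November 21.
February 24, 2032 is outside the daylight-saving period (7 March – 21 November), so Ishosa Prefecture is on standard time, UTC+01:00.
04:30 Ishosa Prefecture − 1h = 03:30 UTC.
1 October 2031 is a Wednesday, so the first Monday is October 6 and the second is October 13.
1 April 2032 is a Thursday, so the first Sunday is April 4 and the fourth is April 25.
At the standard offset (UTC−06:00), 03:30 UTC − 6h = 21:30 Ishund Coast standard time (rolling into the previous day, 23 February 2032).
The standard-time date in Ishund Coast, February 23, 2032, lies within the daylight-saving period (13 October 2031 – 25 April 2032), so Ishund Coast is on daylight time, UTC−05:00.
03:30 UTC − 5h = 22:30 Ishund Coast (rolling into the previous day, 23 February 2032).

22:30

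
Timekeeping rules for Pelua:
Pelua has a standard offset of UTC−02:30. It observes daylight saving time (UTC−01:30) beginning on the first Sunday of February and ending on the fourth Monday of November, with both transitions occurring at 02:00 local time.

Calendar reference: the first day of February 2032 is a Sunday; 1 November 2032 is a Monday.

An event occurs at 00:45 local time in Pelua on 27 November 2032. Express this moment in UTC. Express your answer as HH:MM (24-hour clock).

1 February 2032 is a Sunday, so the first Sunday is February 1.
1 November 2032 is a Monday, so the first Monday is November 1 and the fourth is November 22.
27 November 2032 does not fall between 1 February and 22 November, so daylight saving is not in effect and Pelua is at UTC−02:30.
00:45 local + 2h30m = 03:15 UTC.

03:15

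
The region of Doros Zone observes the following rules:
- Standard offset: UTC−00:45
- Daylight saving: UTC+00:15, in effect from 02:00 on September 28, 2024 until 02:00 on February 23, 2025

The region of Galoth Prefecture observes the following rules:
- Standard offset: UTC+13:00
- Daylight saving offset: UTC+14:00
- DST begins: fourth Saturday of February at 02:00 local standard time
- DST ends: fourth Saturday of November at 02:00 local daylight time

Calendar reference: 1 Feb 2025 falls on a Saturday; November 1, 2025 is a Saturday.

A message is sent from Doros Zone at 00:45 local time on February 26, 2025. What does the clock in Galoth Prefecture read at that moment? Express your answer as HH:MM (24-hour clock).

15:30

Daylight saving runs 28 September 2024 – 23 February 2025; February 26, 2025 is outside that window, so Doros Zone is on standard time at UTC−00:45.
00:45 Doros Zone + 0h45m = 01:30 UTC.
1 February 2025 is a Saturday, so the first Saturday is February 1 and the fourth is February 22.
1 November 2025 is a Saturday, so the first Saturday is November 1 and the fourth is November 22.
At the standard offset (UTC+13:00), 01:30 UTC + 13h = 14:30 Galoth Prefecture standard time.
The standard-time date in Galoth Prefecture, February 26, 2025, falls between 22 February and 22 November, so daylight saving is in effect and Galoth Prefecture is at UTC+14:00.
01:30 UTC + 14h = 15:30 Galoth Prefecture.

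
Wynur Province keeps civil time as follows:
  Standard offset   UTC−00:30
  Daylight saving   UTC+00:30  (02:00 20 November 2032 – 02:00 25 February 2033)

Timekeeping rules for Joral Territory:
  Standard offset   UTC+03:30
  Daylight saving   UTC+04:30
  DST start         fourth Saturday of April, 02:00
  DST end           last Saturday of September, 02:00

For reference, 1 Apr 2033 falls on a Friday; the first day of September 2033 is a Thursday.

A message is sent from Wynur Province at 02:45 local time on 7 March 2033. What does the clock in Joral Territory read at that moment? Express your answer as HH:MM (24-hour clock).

7 March 2033 is outside the daylight-saving period (20 November 2032 – 25 February 2033), so Wynur Province is on standard time, UTC−00:30.
02:45 Wynur Province + 0h30m = 03:15 UTC.
1 April 2033 is a Friday, so the first Saturday is April 2 and the fourth is April 23.
1 September 2033 is a Thursday, so Saturdays fall on 3, 10, 17, 24; the last is September 24.
At the standard offset (UTC+03:30), 03:15 UTC + 3h30m = 06:45 Joral Territory standard time.
Daylight saving runs 23 April – 24 September; the standard-time date in Joral Territory, 7 March 2033, is outside that window, so Joral Territory is on standard time at UTC+03:30.
03:15 UTC + 3h30m = 06:45 Joral Territory.

06:45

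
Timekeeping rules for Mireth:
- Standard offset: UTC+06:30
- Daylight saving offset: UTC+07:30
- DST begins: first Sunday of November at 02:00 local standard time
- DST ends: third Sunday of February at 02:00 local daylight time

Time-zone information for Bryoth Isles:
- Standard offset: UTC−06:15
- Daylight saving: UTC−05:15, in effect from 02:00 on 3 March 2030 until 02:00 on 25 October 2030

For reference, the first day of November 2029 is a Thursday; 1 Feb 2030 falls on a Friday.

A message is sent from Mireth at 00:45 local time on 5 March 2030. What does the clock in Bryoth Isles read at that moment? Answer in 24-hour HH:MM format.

1 November 2029 is a Thursday, so the first Sunday is November 4.
1 February 2030 is a Friday, so the first Sunday is February 3 and the third is February 17.
5 March 2030 does not fall between 4 November 2029 and 17 February 2030, so daylight saving is not in effect and Mireth is at UTC+06:30.
00:45 Mireth − 6h30m = 18:15 UTC (rolling into the previous day, 4 March 2030).
At the standard offset (UTC−06:15), 18:15 UTC − 6h15m = 12:00 Bryoth Isles standard time.
The standard-time date in Bryoth Isles, 4 March 2030, falls between 3 March and 25 October, so daylight saving is in effect and Bryoth Isles is at UTC−05:15.
18:15 UTC − 5h15m = 13:00 Bryoth Isles.

13:00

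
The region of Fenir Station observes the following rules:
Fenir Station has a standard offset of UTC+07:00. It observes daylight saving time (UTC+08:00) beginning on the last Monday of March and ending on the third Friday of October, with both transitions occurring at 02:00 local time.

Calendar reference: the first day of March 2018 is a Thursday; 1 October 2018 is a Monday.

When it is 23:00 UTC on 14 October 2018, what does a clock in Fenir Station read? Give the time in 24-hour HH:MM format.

07:00

1 March 2018 is a Thursday, so Mondays fall on 5, 12, 19, 26; the last is March 26.
1 October 2018 is a Monday, so the first Friday is October 5 and the third is October 19.
At the standard offset (UTC+07:00), 23:00 UTC + 7h = 06:00 Fenir Station standard time (rolling into the next day, 15 October 2018).
The standard-time date in Fenir Station, 15 October 2018, lies within the daylight-saving period (26 March – 19 October), so Fenir Station is on daylight time, UTC+08:00.
23:00 UTC + 8h = 07:00 local (rolling into the next day, 15 October 2018).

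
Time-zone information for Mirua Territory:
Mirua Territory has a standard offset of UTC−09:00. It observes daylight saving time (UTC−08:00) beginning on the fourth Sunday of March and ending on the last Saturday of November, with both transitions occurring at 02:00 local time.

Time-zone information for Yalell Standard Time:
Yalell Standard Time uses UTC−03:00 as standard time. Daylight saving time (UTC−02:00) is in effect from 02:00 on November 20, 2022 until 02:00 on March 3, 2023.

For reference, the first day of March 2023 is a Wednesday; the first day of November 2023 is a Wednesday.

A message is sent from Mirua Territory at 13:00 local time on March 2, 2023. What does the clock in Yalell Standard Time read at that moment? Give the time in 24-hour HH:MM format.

20:00

1 March 2023 is a Wednesday, so the first Sunday is March 5 and the fourth is March 26.
1 November 2023 is a Wednesday, so Saturdays fall on 4, 11, 18, 25; the last is November 25.
Daylight saving runs 26 March – 25 November; March 2, 2023 is outside that window, so Mirua Territory is on standard time at UTC−09:00.
13:00 Mirua Territory + 9h = 22:00 UTC.
At the standard offset (UTC−03:00), 22:00 UTC − 3h = 19:00 Yalell Standard Time standard time.
The standard-time date in Yalell Standard Time, March 2, 2023, lies within the daylight-saving period (20 November 2022 – 3 March 2023), so Yalell Standard Time is on daylight time, UTC−02:00.
22:00 UTC − 2h = 20:00 Yalell Standard Time.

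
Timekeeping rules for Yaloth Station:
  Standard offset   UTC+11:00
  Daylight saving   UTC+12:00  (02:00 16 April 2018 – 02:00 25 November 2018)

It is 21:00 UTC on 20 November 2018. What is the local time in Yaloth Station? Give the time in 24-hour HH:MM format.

09:00

At the standard offset (UTC+11:00), 21:00 UTC + 11h = 08:00 Yaloth Station standard time (rolling into the next day, 21 November 2018).
Daylight saving runs 16 April – 25 November; the standard-time date in Yaloth Station, 21 November 2018, is inside that window, so Yaloth Station is at UTC+12:00.
21:00 UTC + 12h = 09:00 local (rolling into the next day, 21 November 2018).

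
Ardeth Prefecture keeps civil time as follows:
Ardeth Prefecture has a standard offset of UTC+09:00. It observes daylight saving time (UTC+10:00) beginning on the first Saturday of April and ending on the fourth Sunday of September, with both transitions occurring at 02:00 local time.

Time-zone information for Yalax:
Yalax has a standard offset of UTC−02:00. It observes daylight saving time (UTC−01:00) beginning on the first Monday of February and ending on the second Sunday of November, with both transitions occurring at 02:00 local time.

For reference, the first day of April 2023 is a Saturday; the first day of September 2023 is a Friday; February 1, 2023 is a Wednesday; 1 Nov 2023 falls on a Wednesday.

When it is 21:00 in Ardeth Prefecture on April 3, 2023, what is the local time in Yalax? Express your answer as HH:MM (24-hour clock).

1 April 2023 is a Saturday, so the first Saturday is April 1.
1 September 2023 is a Friday, so the first Sunday is September 3 and the fourth is September 24.
April 3, 2023 falls between 1 April and 24 September, so daylight saving is in effect and Ardeth Prefecture is at UTC+10:00.
21:00 Ardeth Prefecture − 10h = 11:00 UTC.
1 February 2023 is a Wednesday, so the first Monday is February 6.
1 November 2023 is a Wednesday, so the first Sunday is November 5 and the second is November 12.
At the standard offset (UTC−02:00), 11:00 UTC − 2h = 09:00 Yalax standard time.
The standard-time date in Yalax, April 3, 2023, lies within the daylight-saving period (6 February – 12 November), so Yalax is on daylight time, UTC−01:00.
11:00 UTC − 1h = 10:00 Yalax.

10:00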